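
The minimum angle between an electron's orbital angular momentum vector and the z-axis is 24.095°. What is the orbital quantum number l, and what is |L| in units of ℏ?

l = 5, |L| = √30 ℏ ≈ 5.477ℏ

cos θ_min = l/√(l(l+1)) = √(l/(l+1)), so l/(l+1) = cos²(24.095°) = 0.8333.
Solving: l = 5.
Then |L| = ℏ√(5·6) = √30 ℏ.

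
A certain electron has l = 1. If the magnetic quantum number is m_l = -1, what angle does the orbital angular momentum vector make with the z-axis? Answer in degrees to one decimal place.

|L| = √(l(l+1)) ℏ = √2 ℏ.
L_z = m_l ℏ = −1ℏ.
cos θ = L_z/|L| = -1/√2, so θ ≈ 135.0°.

θ ≈ 135.0°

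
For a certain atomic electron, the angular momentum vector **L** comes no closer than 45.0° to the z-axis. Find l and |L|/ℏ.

cos²θ_min = l/(l+1) = 0.5000.
l = cos²θ/sin²θ ≈ 1.
Then |L| = ℏ√(1·2) = √2 ℏ.

l = 1, |L| = √2 ℏ ≈ 1.414ℏ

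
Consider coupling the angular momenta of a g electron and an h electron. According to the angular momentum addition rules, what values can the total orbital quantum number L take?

L = 1, 2, 3, 4, 5, 6, 7, 8, 9

L runs from |4 − 5| = 1 to 4 + 5 = 9.
Allowed values: L = 1, 2, 3, 4, 5, 6, 7, 8, 9.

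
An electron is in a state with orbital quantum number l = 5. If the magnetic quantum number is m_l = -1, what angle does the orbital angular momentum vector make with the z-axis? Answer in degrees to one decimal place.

θ ≈ 100.5°

|L|² = l(l+1)ℏ² = 30ℏ², so |L| = √30 ℏ.
L_z = m_l ℏ = −1ℏ.
cos θ = L_z/|L| = -1/√30, so θ ≈ 100.5°.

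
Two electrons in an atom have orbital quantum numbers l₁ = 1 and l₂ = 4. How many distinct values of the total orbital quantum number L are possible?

3

The total orbital quantum number L ranges from |l₁ − l₂| to l₁ + l₂ in integer steps.
So L can be 3, 4, 5.
That is 3 values.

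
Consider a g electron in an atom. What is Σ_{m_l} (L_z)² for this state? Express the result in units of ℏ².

G corresponds to l = 4.
m_l ∈ {-4, -3, -2, -1, 0, 1, 2, 3, 4}.
Summing m² from −4 to 4: Σ m_l² = 60.

Σ(L_z)² = 60 ℏ²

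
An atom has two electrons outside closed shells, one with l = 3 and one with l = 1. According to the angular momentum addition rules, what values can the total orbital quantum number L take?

L = 2, 3, 4

By the triangle rule, |l₁ − l₂| ≤ L ≤ l₁ + l₂.
Allowed values: L = 2, 3, 4.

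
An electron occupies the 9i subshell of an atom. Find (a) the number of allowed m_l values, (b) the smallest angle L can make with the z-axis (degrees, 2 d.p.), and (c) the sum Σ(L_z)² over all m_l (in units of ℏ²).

13 values; θ_min ≈ 22.21°; Σ(L_z)² = 182 ℏ²

The 9i subshell has l = 6.
There are 2l+1 = 13 values of m_l.
cos θ_min = 6/√42, so θ_min ≈ 22.21°.
Σ m_l² = 182, so Σ(L_z)² = 182 ℏ².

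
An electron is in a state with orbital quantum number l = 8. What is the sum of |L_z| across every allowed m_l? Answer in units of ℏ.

m_l runs from −8 to 8, i.e. {-8, -7, -6, -5, -4, -3, -2, -1, 0, 1, 2, 3, 4, 5, 6, 7, 8}.
Σ|m_l| = 2·8(8+1)/2 = 72.

Σ|L_z| = 72 ℏ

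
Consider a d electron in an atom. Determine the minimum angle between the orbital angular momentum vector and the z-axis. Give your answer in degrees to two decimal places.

A d state has l = 2.
|L| = √(l(l+1)) ℏ = √6 ℏ.
The smallest angle corresponds to the largest L_z, i.e. m_l = l = 2, giving L_z = 2ℏ.
cos θ_min = 2/√6, so θ_min ≈ 35.26°.

θ_min ≈ 35.26°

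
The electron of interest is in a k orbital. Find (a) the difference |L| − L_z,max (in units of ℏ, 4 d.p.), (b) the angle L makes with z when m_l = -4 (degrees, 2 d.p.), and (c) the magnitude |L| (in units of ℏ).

K corresponds to l = 7.
|L| − L_z,max = (2√14 − 7)ℏ ≈ 0.4833ℏ.
For m_l = -4: cos θ = -4/√56, θ ≈ 122.31°.
|L| = ℏ√(7·8) = 2√14 ℏ ≈ 7.483ℏ.

|L|−L_z,max ≈ 0.4833ℏ; θ(m_l=-4) ≈ 122.31°; |L| = 2√14 ℏ ≈ 7.483ℏ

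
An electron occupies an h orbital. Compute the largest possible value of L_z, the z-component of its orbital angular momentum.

L_z,max = 5ℏ

H corresponds to l = 5.
L_z = m_l ℏ with m_l ∈ {−5, …, 5}; the maximum is m_l = 5.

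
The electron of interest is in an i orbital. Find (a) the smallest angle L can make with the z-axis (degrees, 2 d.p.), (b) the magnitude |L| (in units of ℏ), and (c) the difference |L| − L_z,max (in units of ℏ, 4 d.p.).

An i state has l = 6.
cos θ_min = 6/√42, so θ_min ≈ 22.21°.
|L| = ℏ√(6·7) = √42 ℏ ≈ 6.481ℏ.
|L| − L_z,max = (√42 − 6)ℏ ≈ 0.4807ℏ.

θ_min ≈ 22.21°; |L| = √42 ℏ ≈ 6.481ℏ; |L|−L_z,max ≈ 0.4807ℏ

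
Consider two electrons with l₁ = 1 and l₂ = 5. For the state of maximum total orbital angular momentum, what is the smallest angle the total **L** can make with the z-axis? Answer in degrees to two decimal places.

L runs from |1 − 5| = 4 to 1 + 5 = 6.
Allowed values: L = 4, 5, 6.
The maximum is L = 6, with |L_tot| = ℏ√(6·7) = √42 ℏ.
The minimum angle with z is arccos(6/√42) ≈ 22.21°.

θ_min ≈ 22.21°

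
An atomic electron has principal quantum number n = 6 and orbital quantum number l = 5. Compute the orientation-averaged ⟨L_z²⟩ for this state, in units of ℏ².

The allowed m_l values are -5, -4, -3, -2, -1, 0, 1, 2, 3, 4, 5.
Average of L_z² over 11 states: 110/11 ℏ² = 10 ℏ².

⟨L_z²⟩ = 10 ℏ²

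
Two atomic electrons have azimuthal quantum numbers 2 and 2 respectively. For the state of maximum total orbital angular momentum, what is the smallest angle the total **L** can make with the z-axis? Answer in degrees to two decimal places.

The total orbital quantum number L ranges from |l₁ − l₂| to l₁ + l₂ in integer steps.
L ∈ {0, 1, 2, 3, 4}.
The maximum is L = 4, with |L_tot| = ℏ√(4·5) = 2√5 ℏ.
The minimum angle with z is arccos(4/√20) ≈ 26.57°.

θ_min ≈ 26.57°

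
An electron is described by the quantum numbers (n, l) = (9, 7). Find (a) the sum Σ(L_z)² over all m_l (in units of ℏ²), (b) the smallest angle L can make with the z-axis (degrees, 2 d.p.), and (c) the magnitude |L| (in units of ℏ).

Σ m_l² = 280, so Σ(L_z)² = 280 ℏ².
cos θ_min = 7/√56, so θ_min ≈ 20.70°.
|L| = ℏ√(7·8) = 2√14 ℏ ≈ 7.483ℏ.

Σ(L_z)² = 280 ℏ²; θ_min ≈ 20.70°; |L| = 2√14 ℏ ≈ 7.483ℏ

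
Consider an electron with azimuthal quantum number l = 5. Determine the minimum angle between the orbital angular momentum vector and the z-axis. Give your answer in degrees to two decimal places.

|L| = ℏ√(l(l+1)) = √30 ℏ.
The smallest angle corresponds to the largest L_z, i.e. m_l = l = 5, giving L_z = 5ℏ.
cos θ_min = 5/√30, so θ_min ≈ 24.09°.

θ_min ≈ 24.09°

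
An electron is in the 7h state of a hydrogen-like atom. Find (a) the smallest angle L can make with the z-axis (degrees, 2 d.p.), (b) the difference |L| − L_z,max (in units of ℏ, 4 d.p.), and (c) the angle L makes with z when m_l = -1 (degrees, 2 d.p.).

The 7h subshell has l = 5.
cos θ_min = 5/√30, so θ_min ≈ 24.09°.
|L| − L_z,max = (√30 − 5)ℏ ≈ 0.4772ℏ.
For m_l = -1: cos θ = -1/√30, θ ≈ 100.52°.

θ_min ≈ 24.09°; |L|−L_z,max ≈ 0.4772ℏ; θ(m_l=-1) ≈ 100.52°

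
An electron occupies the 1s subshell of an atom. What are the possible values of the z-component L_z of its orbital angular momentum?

For 1s, l = 0.
L_z = m_l ℏ with m_l ranging from −l to +l in integer steps.
For l = 0: m_l ∈ {0}.

L_z ∈ {0}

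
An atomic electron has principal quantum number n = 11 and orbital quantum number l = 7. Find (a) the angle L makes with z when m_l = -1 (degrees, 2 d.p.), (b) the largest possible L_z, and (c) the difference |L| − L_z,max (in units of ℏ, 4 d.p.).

θ(m_l=-1) ≈ 97.68°; L_z,max = 7ℏ; |L|−L_z,max ≈ 0.4833ℏ

For m_l = -1: cos θ = -1/√56, θ ≈ 97.68°.
L_z,max = lℏ = 7ℏ.
|L| − L_z,max = (2√14 − 7)ℏ ≈ 0.4833ℏ.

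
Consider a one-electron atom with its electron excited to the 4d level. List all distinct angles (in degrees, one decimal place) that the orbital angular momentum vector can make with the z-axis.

The 4d level has l = 2.
|L| = √(l(l+1)) ℏ = √6 ℏ.
cos θ = m_l/√6 for each m_l ∈ {-2, -1, 0, 1, 2}.

θ ∈ {35.3°, 65.9°, 90.0°, 114.1°, 144.7°}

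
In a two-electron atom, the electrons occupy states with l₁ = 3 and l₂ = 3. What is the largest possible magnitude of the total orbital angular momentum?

|L_tot|_max = √42 ℏ ≈ 6.481ℏ

L runs from |3 − 3| = 0 to 3 + 3 = 6.
L ∈ {0, 1, 2, 3, 4, 5, 6}.
The largest magnitude corresponds to L = 6: |L_tot| = ℏ√(6·7) = √42 ℏ.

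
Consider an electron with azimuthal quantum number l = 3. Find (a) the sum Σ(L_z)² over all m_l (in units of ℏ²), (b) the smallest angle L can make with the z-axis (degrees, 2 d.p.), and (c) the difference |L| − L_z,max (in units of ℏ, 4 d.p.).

Σ(L_z)² = 28 ℏ²; θ_min ≈ 30.00°; |L|−L_z,max ≈ 0.4641ℏ

Σ m_l² = 28, so Σ(L_z)² = 28 ℏ².
cos θ_min = 3/√12, so θ_min ≈ 30.00°.
|L| − L_z,max = (2√3 − 3)ℏ ≈ 0.4641ℏ.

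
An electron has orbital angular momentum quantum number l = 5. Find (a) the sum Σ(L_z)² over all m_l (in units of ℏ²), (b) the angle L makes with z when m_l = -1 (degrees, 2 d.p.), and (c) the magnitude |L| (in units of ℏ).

Σ m_l² = 110, so Σ(L_z)² = 110 ℏ².
For m_l = -1: cos θ = -1/√30, θ ≈ 100.52°.
|L| = ℏ√(5·6) = √30 ℏ ≈ 5.477ℏ.

Σ(L_z)² = 110 ℏ²; θ(m_l=-1) ≈ 100.52°; |L| = √30 ℏ ≈ 5.477ℏ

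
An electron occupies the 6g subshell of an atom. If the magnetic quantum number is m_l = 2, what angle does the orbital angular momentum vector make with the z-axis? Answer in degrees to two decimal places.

θ ≈ 63.43°

The 6g subshell has l = 4.
|L| = ℏ√(l(l+1)) = 2√5 ℏ.
L_z = m_l ℏ = 2ℏ.
cos θ = L_z/|L| = 2/√20, so θ ≈ 63.43°.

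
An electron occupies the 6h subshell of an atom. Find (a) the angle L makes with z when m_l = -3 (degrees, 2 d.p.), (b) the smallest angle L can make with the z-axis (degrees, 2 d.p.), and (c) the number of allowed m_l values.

6h means n = 6, l = 5.
For m_l = -3: cos θ = -3/√30, θ ≈ 123.21°.
cos θ_min = 5/√30, so θ_min ≈ 24.09°.
There are 2l+1 = 11 values of m_l.

θ(m_l=-3) ≈ 123.21°; θ_min ≈ 24.09°; 11 values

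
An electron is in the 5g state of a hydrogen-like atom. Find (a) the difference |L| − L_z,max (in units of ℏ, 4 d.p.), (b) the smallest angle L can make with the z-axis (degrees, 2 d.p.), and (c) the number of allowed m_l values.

The 5g subshell has l = 4.
|L| − L_z,max = (2√5 − 4)ℏ ≈ 0.4721ℏ.
cos θ_min = 4/√20, so θ_min ≈ 26.57°.
There are 2l+1 = 9 values of m_l.

|L|−L_z,max ≈ 0.4721ℏ; θ_min ≈ 26.57°; 9 values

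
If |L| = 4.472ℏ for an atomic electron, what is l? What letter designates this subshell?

l = 4 (g orbital)

Since |L|² = l(l+1)ℏ², l(l+1) = 20.
l² + l − 20 = 0 ⇒ l = 4.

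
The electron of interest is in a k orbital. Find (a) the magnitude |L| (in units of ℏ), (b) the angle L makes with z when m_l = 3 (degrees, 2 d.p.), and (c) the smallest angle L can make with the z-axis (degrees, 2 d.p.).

|L| = 2√14 ℏ ≈ 7.483ℏ; θ(m_l=3) ≈ 66.37°; θ_min ≈ 20.70°

For a k orbital, l = 7.
|L| = ℏ√(7·8) = 2√14 ℏ ≈ 7.483ℏ.
For m_l = 3: cos θ = 3/√56, θ ≈ 66.37°.
cos θ_min = 7/√56, so θ_min ≈ 20.70°.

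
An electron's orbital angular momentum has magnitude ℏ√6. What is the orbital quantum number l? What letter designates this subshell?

l = 2 (d orbital)

(|L|/ℏ)² = l(l+1) = 6.
l² + l − 6 = 0 ⇒ l = 2.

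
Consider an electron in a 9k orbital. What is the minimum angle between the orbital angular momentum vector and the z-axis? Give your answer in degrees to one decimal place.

9k means n = 9, l = 7.
|L| = ℏ√(l(l+1)) = 2√14 ℏ.
The smallest angle corresponds to the largest L_z, i.e. m_l = l = 7, giving L_z = 7ℏ.
cos θ_min = 7/√56, so θ_min ≈ 20.7°.

θ_min ≈ 20.7°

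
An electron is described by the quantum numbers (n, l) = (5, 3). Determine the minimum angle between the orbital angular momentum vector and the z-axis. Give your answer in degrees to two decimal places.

θ_min ≈ 30.00°

|L| = ℏ√(l(l+1)) = 2√3 ℏ.
The smallest angle corresponds to the largest L_z, i.e. m_l = l = 3, giving L_z = 3ℏ.
cos θ_min = 3/√12, so θ_min ≈ 30.00°.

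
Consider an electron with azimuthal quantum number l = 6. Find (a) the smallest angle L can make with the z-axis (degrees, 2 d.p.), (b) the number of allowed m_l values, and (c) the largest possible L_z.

θ_min ≈ 22.21°; 13 values; L_z,max = 6ℏ

cos θ_min = 6/√42, so θ_min ≈ 22.21°.
There are 2l+1 = 13 values of m_l.
L_z,max = lℏ = 6ℏ.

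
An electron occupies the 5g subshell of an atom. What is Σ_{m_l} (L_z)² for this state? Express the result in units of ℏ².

Σ(L_z)² = 60 ℏ²

The 5g subshell has l = 4.
m_l ∈ {-4, -3, -2, -1, 0, 1, 2, 3, 4}.
Summing m² from −4 to 4: Σ m_l² = 60.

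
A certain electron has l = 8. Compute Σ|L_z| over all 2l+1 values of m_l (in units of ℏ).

The allowed m_l values are -8, -7, -6, -5, -4, -3, -2, -1, 0, 1, 2, 3, 4, 5, 6, 7, 8.
Σ|m_l| = 2(1+2+…+8) = 72.

Σ|L_z| = 72 ℏ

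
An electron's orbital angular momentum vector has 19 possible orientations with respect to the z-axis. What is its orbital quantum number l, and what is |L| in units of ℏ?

2l + 1 = 19 ⇒ l = 9.
|L| = ℏ√(l(l+1)) = ℏ√(9·10) = 3√10 ℏ.

l = 9, |L| = 3√10 ℏ ≈ 9.487ℏ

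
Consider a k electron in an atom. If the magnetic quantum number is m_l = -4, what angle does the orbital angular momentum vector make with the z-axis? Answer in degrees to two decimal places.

θ ≈ 122.31°

A k state has l = 7.
|L|² = l(l+1)ℏ² = 56ℏ², so |L| = 2√14 ℏ.
L_z = m_l ℏ = −4ℏ.
cos θ = L_z/|L| = -4/√56, so θ ≈ 122.31°.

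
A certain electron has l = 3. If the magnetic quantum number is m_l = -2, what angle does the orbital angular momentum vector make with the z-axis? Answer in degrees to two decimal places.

|L| = ℏ√(l(l+1)) = 2√3 ℏ.
L_z = m_l ℏ = −2ℏ.
cos θ = L_z/|L| = -2/√12, so θ ≈ 125.26°.

θ ≈ 125.26°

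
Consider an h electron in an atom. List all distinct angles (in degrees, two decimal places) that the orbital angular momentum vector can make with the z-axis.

θ ∈ {24.09°, 43.09°, 56.79°, 68.58°, 79.48°, 90.00°, 100.52°, 111.42°, 123.21°, 136.91°, 155.91°}

An h state has l = 5.
|L| = √(l(l+1)) ℏ = √30 ℏ.
cos θ = m_l/√30 for each m_l ∈ {-5, -4, -3, -2, -1, 0, 1, 2, 3, 4, 5}.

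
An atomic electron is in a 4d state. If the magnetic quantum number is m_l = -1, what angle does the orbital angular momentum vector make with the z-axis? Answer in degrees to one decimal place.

For 4d, l = 2.
|L| = ℏ√(l(l+1)) = √6 ℏ.
L_z = m_l ℏ = −1ℏ.
cos θ = L_z/|L| = -1/√6, so θ ≈ 114.1°.

θ ≈ 114.1°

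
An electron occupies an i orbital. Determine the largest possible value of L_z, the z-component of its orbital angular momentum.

L_z,max = 6ℏ

An i state has l = 6.
L_z = m_l ℏ with m_l ∈ {−6, …, 6}; the maximum is m_l = 6.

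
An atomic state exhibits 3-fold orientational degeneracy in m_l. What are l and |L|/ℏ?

l = 1, |L| = √2 ℏ ≈ 1.414ℏ

Since there are 2l+1 = 3 values of m_l, l = 1.
Then |L| = √(l(l+1)) ℏ = √2 ℏ.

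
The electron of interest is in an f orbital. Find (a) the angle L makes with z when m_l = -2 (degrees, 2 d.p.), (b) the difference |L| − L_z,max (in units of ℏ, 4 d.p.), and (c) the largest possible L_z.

θ(m_l=-2) ≈ 125.26°; |L|−L_z,max ≈ 0.4641ℏ; L_z,max = 3ℏ

An f state has l = 3.
For m_l = -2: cos θ = -2/√12, θ ≈ 125.26°.
|L| − L_z,max = (2√3 − 3)ℏ ≈ 0.4641ℏ.
L_z,max = lℏ = 3ℏ.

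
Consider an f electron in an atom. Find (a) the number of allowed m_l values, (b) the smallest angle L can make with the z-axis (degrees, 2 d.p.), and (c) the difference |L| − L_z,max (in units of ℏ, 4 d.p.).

7 values; θ_min ≈ 30.00°; |L|−L_z,max ≈ 0.4641ℏ

F corresponds to l = 3.
There are 2l+1 = 7 values of m_l.
cos θ_min = 3/√12, so θ_min ≈ 30.00°.
|L| − L_z,max = (2√3 − 3)ℏ ≈ 0.4641ℏ.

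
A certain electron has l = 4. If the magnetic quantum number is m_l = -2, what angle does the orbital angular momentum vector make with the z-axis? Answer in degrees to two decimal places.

θ ≈ 116.57°

|L| = √(l(l+1)) ℏ = 2√5 ℏ.
L_z = m_l ℏ = −2ℏ.
cos θ = L_z/|L| = -2/√20, so θ ≈ 116.57°.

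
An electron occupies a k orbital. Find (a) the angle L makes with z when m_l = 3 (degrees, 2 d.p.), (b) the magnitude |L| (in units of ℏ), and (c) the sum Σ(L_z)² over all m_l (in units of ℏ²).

A k state has l = 7.
For m_l = 3: cos θ = 3/√56, θ ≈ 66.37°.
|L| = ℏ√(7·8) = 2√14 ℏ ≈ 7.483ℏ.
Σ m_l² = 280, so Σ(L_z)² = 280 ℏ².

θ(m_l=3) ≈ 66.37°; |L| = 2√14 ℏ ≈ 7.483ℏ; Σ(L_z)² = 280 ℏ²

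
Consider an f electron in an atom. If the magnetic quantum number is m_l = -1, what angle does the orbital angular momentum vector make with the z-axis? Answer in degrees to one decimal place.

For an f orbital, l = 3.
|L| = √(l(l+1)) ℏ = 2√3 ℏ.
L_z = m_l ℏ = −1ℏ.
cos θ = L_z/|L| = -1/√12, so θ ≈ 106.8°.

θ ≈ 106.8°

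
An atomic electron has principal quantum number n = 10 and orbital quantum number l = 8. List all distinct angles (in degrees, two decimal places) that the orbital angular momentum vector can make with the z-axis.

θ ∈ {19.47°, 34.42°, 45.00°, 53.90°, 61.87°, 69.30°, 76.37°, 83.23°, 90.00°, 96.77°, 103.63°, 110.70°, 118.13°, 126.10°, 135.00°, 145.58°, 160.53°}

|L|² = l(l+1)ℏ² = 72ℏ², so |L| = 6√2 ℏ.
cos θ = m_l/√72 for each m_l ∈ {-8, -7, -6, -5, -4, -3, -2, -1, 0, 1, 2, 3, 4, 5, 6, 7, 8}.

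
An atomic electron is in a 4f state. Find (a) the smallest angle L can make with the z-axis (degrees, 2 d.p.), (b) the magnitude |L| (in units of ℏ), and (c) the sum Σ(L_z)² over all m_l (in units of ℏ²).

For 4f, l = 3.
cos θ_min = 3/√12, so θ_min ≈ 30.00°.
|L| = ℏ√(3·4) = 2√3 ℏ ≈ 3.464ℏ.
Σ m_l² = 28, so Σ(L_z)² = 28 ℏ².

θ_min ≈ 30.00°; |L| = 2√3 ℏ ≈ 3.464ℏ; Σ(L_z)² = 28 ℏ²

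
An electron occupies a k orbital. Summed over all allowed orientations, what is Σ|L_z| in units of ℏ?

Σ|L_z| = 56 ℏ

A k state has l = 7.
m_l runs from −7 to 7, i.e. {-7, -6, -5, -4, -3, -2, -1, 0, 1, 2, 3, 4, 5, 6, 7}.
Σ|m_l| = l(l+1) = 56.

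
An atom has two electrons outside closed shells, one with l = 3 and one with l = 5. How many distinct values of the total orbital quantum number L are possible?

7

By the triangle rule, |l₁ − l₂| ≤ L ≤ l₁ + l₂.
L ∈ {2, 3, 4, 5, 6, 7, 8}.
That is 7 values.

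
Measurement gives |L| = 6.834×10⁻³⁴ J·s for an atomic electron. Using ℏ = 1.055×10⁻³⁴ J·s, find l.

l = 6

In units of ℏ, |L| ≈ 6.478.
(|L|/ℏ)² = l(l+1) ≈ 41.96 ⇒ l = 6.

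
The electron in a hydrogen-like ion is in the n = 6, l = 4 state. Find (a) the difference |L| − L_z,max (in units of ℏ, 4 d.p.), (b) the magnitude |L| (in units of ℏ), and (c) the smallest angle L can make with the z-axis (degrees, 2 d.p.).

|L|−L_z,max ≈ 0.4721ℏ; |L| = 2√5 ℏ ≈ 4.472ℏ; θ_min ≈ 26.57°

|L| − L_z,max = (2√5 − 4)ℏ ≈ 0.4721ℏ.
|L| = ℏ√(4·5) = 2√5 ℏ ≈ 4.472ℏ.
cos θ_min = 4/√20, so θ_min ≈ 26.57°.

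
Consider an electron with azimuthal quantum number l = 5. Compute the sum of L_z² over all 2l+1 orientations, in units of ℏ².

Σ(L_z)² = 110 ℏ²

The allowed m_l values are -5, -4, -3, -2, -1, 0, 1, 2, 3, 4, 5.
Summing m² from −5 to 5: Σ m_l² = 110.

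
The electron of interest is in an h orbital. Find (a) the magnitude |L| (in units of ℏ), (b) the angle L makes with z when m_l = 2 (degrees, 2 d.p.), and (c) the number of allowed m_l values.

|L| = √30 ℏ ≈ 5.477ℏ; θ(m_l=2) ≈ 68.58°; 11 values

An h state has l = 5.
|L| = ℏ√(5·6) = √30 ℏ ≈ 5.477ℏ.
For m_l = 2: cos θ = 2/√30, θ ≈ 68.58°.
There are 2l+1 = 11 values of m_l.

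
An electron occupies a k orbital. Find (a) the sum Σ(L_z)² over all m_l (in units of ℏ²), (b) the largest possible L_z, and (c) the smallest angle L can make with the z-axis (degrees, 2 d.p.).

A k state has l = 7.
Σ m_l² = 280, so Σ(L_z)² = 280 ℏ².
L_z,max = lℏ = 7ℏ.
cos θ_min = 7/√56, so θ_min ≈ 20.70°.

Σ(L_z)² = 280 ℏ²; L_z,max = 7ℏ; θ_min ≈ 20.70°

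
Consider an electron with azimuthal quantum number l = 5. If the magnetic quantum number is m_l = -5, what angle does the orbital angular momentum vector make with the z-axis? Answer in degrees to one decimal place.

θ ≈ 155.9°

|L| = √(l(l+1)) ℏ = √30 ℏ.
L_z = m_l ℏ = −5ℏ.
cos θ = L_z/|L| = -5/√30, so θ ≈ 155.9°.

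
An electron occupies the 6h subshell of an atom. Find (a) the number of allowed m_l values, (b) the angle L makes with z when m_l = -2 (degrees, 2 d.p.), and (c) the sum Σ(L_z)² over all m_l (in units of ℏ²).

For 6h, l = 5.
There are 2l+1 = 11 values of m_l.
For m_l = -2: cos θ = -2/√30, θ ≈ 111.42°.
Σ m_l² = 110, so Σ(L_z)² = 110 ℏ².

11 values; θ(m_l=-2) ≈ 111.42°; Σ(L_z)² = 110 ℏ²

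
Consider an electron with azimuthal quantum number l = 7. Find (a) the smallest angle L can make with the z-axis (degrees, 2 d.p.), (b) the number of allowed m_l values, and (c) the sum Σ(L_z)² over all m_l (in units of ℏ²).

θ_min ≈ 20.70°; 15 values; Σ(L_z)² = 280 ℏ²

cos θ_min = 7/√56, so θ_min ≈ 20.70°.
There are 2l+1 = 15 values of m_l.
Σ m_l² = 280, so Σ(L_z)² = 280 ℏ².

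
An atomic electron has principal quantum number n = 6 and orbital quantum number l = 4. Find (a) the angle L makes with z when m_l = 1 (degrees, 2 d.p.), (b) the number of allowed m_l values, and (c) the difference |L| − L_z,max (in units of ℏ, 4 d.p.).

For m_l = 1: cos θ = 1/√20, θ ≈ 77.08°.
There are 2l+1 = 9 values of m_l.
|L| − L_z,max = (2√5 − 4)ℏ ≈ 0.4721ℏ.

θ(m_l=1) ≈ 77.08°; 9 values; |L|−L_z,max ≈ 0.4721ℏ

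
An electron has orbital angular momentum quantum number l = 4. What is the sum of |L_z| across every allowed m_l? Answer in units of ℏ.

Σ|L_z| = 20 ℏ

m_l ∈ {-4, -3, -2, -1, 0, 1, 2, 3, 4}.
Σ|m_l| = l(l+1) = 20.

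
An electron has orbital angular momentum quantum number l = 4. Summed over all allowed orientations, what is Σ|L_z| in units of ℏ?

m_l ∈ {-4, -3, -2, -1, 0, 1, 2, 3, 4}.
Σ|m_l| = 2·4(4+1)/2 = 20.

Σ|L_z| = 20 ℏ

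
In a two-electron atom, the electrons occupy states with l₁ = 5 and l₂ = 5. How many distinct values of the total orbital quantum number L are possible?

11

By the triangle rule, |l₁ − l₂| ≤ L ≤ l₁ + l₂.
L ∈ {0, 1, 2, 3, 4, 5, 6, 7, 8, 9, 10}.
That is 11 values.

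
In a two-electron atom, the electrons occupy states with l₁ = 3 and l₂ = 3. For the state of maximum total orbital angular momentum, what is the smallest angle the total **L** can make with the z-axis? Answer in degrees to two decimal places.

θ_min ≈ 22.21°

Angular momentum addition gives L = |l₁ − l₂|, …, l₁ + l₂.
L ∈ {0, 1, 2, 3, 4, 5, 6}.
The maximum is L = 6, with |L_tot| = ℏ√(6·7) = √42 ℏ.
The minimum angle with z is arccos(6/√42) ≈ 22.21°.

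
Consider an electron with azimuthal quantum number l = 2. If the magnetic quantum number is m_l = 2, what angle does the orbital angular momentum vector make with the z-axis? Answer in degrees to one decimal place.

θ ≈ 35.3°

|L|² = l(l+1)ℏ² = 6ℏ², so |L| = √6 ℏ.
L_z = m_l ℏ = 2ℏ.
cos θ = L_z/|L| = 2/√6, so θ ≈ 35.3°.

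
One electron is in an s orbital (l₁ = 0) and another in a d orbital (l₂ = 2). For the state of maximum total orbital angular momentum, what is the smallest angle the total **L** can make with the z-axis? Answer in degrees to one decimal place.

The total orbital quantum number L ranges from |l₁ − l₂| to l₁ + l₂ in integer steps.
So L can be 2.
The maximum is L = 2, with |L_tot| = ℏ√(2·3) = √6 ℏ.
The minimum angle with z is arccos(2/√6) ≈ 35.3°.

θ_min ≈ 35.3°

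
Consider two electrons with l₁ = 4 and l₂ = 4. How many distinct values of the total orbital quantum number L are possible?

9

Angular momentum addition gives L = |l₁ − l₂|, …, l₁ + l₂.
Allowed values: L = 0, 1, 2, 3, 4, 5, 6, 7, 8.
That is 9 values.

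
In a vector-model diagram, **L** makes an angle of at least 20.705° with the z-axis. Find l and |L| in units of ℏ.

cos²θ_min = l/(l+1) = 0.8750.
Thus l = 0.8750/(1 − 0.8750) ≈ 7.
Then |L| = ℏ√(7·8) = 2√14 ℏ.

l = 7, |L| = 2√14 ℏ ≈ 7.483ℏ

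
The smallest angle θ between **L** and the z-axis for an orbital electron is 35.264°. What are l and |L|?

cos θ_min = l/√(l(l+1)) = √(l/(l+1)), so l/(l+1) = cos²(35.264°) = 0.6667.
Thus l = 0.6667/(1 − 0.6667) ≈ 2.
Then |L| = ℏ√(2·3) = √6 ℏ.

l = 2, |L| = √6 ℏ ≈ 2.449ℏ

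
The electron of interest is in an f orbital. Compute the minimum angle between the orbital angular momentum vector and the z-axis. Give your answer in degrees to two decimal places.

θ_min ≈ 30.00°

F corresponds to l = 3.
|L| = ℏ√(l(l+1)) = 2√3 ℏ.
The smallest angle corresponds to the largest L_z, i.e. m_l = l = 3, giving L_z = 3ℏ.
cos θ_min = 3/√12, so θ_min ≈ 30.00°.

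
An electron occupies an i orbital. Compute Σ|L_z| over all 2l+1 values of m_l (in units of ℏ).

Σ|L_z| = 42 ℏ

For an i orbital, l = 6.
m_l ∈ {-6, -5, -4, -3, -2, -1, 0, 1, 2, 3, 4, 5, 6}.
Σ|m_l| = l(l+1) = 42.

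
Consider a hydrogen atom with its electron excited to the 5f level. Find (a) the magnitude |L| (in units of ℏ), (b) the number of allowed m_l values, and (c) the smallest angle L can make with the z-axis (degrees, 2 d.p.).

The 5f level has l = 3.
|L| = ℏ√(3·4) = 2√3 ℏ ≈ 3.464ℏ.
There are 2l+1 = 7 values of m_l.
cos θ_min = 3/√12, so θ_min ≈ 30.00°.

|L| = 2√3 ℏ ≈ 3.464ℏ; 7 values; θ_min ≈ 30.00°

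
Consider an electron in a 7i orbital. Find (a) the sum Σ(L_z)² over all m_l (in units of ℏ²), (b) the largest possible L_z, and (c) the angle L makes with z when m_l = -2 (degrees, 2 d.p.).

7i means n = 7, l = 6.
Σ m_l² = 182, so Σ(L_z)² = 182 ℏ².
L_z,max = lℏ = 6ℏ.
For m_l = -2: cos θ = -2/√42, θ ≈ 107.98°.

Σ(L_z)² = 182 ℏ²; L_z,max = 6ℏ; θ(m_l=-2) ≈ 107.98°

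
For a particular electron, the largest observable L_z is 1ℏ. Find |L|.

The maximum L_z equals lℏ, giving l = 1.
Then |L| = ℏ√(1·2) = √2 ℏ.

|L| = √2 ℏ ≈ 1.414ℏ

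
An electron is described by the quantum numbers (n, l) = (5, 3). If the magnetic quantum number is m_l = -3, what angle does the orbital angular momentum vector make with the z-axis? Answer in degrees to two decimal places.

θ ≈ 150.00°

|L|² = l(l+1)ℏ² = 12ℏ², so |L| = 2√3 ℏ.
L_z = m_l ℏ = −3ℏ.
cos θ = L_z/|L| = -3/√12, so θ ≈ 150.00°.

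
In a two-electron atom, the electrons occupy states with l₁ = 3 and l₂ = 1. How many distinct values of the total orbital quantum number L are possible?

3

The total orbital quantum number L ranges from |l₁ − l₂| to l₁ + l₂ in integer steps.
So L can be 2, 3, 4.
That is 3 values.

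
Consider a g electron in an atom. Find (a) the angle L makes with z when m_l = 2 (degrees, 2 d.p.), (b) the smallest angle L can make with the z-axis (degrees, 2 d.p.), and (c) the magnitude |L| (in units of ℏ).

θ(m_l=2) ≈ 63.43°; θ_min ≈ 26.57°; |L| = 2√5 ℏ ≈ 4.472ℏ

G corresponds to l = 4.
For m_l = 2: cos θ = 2/√20, θ ≈ 63.43°.
cos θ_min = 4/√20, so θ_min ≈ 26.57°.
|L| = ℏ√(4·5) = 2√5 ℏ ≈ 4.472ℏ.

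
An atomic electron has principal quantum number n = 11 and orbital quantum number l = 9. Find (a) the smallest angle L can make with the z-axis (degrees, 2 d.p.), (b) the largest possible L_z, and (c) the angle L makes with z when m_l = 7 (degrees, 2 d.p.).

cos θ_min = 9/√90, so θ_min ≈ 18.43°.
L_z,max = lℏ = 9ℏ.
For m_l = 7: cos θ = 7/√90, θ ≈ 42.45°.

θ_min ≈ 18.43°; L_z,max = 9ℏ; θ(m_l=7) ≈ 42.45°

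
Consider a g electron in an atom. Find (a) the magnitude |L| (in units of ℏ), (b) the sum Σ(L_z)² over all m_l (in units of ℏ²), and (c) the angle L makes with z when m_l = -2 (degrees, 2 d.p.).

|L| = 2√5 ℏ ≈ 4.472ℏ; Σ(L_z)² = 60 ℏ²; θ(m_l=-2) ≈ 116.57°

For a g orbital, l = 4.
|L| = ℏ√(4·5) = 2√5 ℏ ≈ 4.472ℏ.
Σ m_l² = 60, so Σ(L_z)² = 60 ℏ².
For m_l = -2: cos θ = -2/√20, θ ≈ 116.57°.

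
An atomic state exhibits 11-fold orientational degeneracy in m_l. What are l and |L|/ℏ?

2l + 1 = 11 ⇒ l = 5.
|L| = ℏ√(l(l+1)) = ℏ√(5·6) = √30 ℏ.

l = 5, |L| = √30 ℏ ≈ 5.477ℏ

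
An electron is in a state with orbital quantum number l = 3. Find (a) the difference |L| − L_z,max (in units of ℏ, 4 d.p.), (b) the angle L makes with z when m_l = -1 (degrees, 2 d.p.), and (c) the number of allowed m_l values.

|L| − L_z,max = (2√3 − 3)ℏ ≈ 0.4641ℏ.
For m_l = -1: cos θ = -1/√12, θ ≈ 106.78°.
There are 2l+1 = 7 values of m_l.

|L|−L_z,max ≈ 0.4641ℏ; θ(m_l=-1) ≈ 106.78°; 7 values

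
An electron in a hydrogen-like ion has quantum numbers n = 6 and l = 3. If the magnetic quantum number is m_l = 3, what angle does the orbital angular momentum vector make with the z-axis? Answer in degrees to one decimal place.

|L|² = l(l+1)ℏ² = 12ℏ², so |L| = 2√3 ℏ.
L_z = m_l ℏ = 3ℏ.
cos θ = L_z/|L| = 3/√12, so θ ≈ 30.0°.

θ ≈ 30.0°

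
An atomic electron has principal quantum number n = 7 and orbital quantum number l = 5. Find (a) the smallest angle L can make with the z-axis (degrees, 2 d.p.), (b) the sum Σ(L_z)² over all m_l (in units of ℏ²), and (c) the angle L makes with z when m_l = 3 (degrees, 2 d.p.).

θ_min ≈ 24.09°; Σ(L_z)² = 110 ℏ²; θ(m_l=3) ≈ 56.79°

cos θ_min = 5/√30, so θ_min ≈ 24.09°.
Σ m_l² = 110, so Σ(L_z)² = 110 ℏ².
For m_l = 3: cos θ = 3/√30, θ ≈ 56.79°.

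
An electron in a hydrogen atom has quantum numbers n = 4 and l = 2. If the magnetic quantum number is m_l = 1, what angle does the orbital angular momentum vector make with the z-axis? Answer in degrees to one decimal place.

θ ≈ 65.9°

|L| = √(l(l+1)) ℏ = √6 ℏ.
L_z = m_l ℏ = 1ℏ.
cos θ = L_z/|L| = 1/√6, so θ ≈ 65.9°.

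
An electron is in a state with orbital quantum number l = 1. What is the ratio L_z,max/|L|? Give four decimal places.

L_z,max/|L| = 0.7071

|L| = √2 ℏ ≈ 1.4142ℏ, while L_z,max = lℏ = 1ℏ.
L_z,max/|L| = 1/√2 = 0.7071.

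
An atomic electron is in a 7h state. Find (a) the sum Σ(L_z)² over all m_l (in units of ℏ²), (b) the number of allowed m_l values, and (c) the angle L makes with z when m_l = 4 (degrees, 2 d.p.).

Σ(L_z)² = 110 ℏ²; 11 values; θ(m_l=4) ≈ 43.09°

7h means n = 7, l = 5.
Σ m_l² = 110, so Σ(L_z)² = 110 ℏ².
There are 2l+1 = 11 values of m_l.
For m_l = 4: cos θ = 4/√30, θ ≈ 43.09°.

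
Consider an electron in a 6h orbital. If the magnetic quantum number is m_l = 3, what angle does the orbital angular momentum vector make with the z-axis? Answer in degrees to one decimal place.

θ ≈ 56.8°

6h means n = 6, l = 5.
|L| = ℏ√(l(l+1)) = √30 ℏ.
L_z = m_l ℏ = 3ℏ.
cos θ = L_z/|L| = 3/√30, so θ ≈ 56.8°.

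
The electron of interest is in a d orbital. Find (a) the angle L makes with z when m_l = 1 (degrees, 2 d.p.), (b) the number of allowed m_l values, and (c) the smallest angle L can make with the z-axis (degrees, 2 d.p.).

θ(m_l=1) ≈ 65.91°; 5 values; θ_min ≈ 35.26°

A d state has l = 2.
For m_l = 1: cos θ = 1/√6, θ ≈ 65.91°.
There are 2l+1 = 5 values of m_l.
cos θ_min = 2/√6, so θ_min ≈ 35.26°.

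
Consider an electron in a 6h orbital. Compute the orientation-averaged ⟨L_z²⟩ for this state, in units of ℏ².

The 6h subshell has l = 5.
The allowed m_l values are -5, -4, -3, -2, -1, 0, 1, 2, 3, 4, 5.
⟨L_z²⟩ = ℏ²·l(l+1)/3 = 10ℏ².

⟨L_z²⟩ = 10 ℏ²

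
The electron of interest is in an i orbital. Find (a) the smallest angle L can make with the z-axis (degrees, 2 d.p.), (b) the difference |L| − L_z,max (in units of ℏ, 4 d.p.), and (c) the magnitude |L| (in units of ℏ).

The letter i corresponds to l = 6.
cos θ_min = 6/√42, so θ_min ≈ 22.21°.
|L| − L_z,max = (√42 − 6)ℏ ≈ 0.4807ℏ.
|L| = ℏ√(6·7) = √42 ℏ ≈ 6.481ℏ.

θ_min ≈ 22.21°; |L|−L_z,max ≈ 0.4807ℏ; |L| = √42 ℏ ≈ 6.481ℏ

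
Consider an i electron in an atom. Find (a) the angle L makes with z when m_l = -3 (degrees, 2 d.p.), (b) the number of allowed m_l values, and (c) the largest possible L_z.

θ(m_l=-3) ≈ 117.58°; 13 values; L_z,max = 6ℏ

An i state has l = 6.
For m_l = -3: cos θ = -3/√42, θ ≈ 117.58°.
There are 2l+1 = 13 values of m_l.
L_z,max = lℏ = 6ℏ.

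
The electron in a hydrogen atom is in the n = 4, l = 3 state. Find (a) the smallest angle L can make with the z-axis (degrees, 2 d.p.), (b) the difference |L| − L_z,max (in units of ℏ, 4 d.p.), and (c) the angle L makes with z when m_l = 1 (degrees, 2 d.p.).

θ_min ≈ 30.00°; |L|−L_z,max ≈ 0.4641ℏ; θ(m_l=1) ≈ 73.22°

cos θ_min = 3/√12, so θ_min ≈ 30.00°.
|L| − L_z,max = (2√3 − 3)ℏ ≈ 0.4641ℏ.
For m_l = 1: cos θ = 1/√12, θ ≈ 73.22°.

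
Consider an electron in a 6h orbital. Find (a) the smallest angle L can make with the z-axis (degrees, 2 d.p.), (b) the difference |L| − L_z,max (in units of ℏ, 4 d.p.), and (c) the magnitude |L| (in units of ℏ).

θ_min ≈ 24.09°; |L|−L_z,max ≈ 0.4772ℏ; |L| = √30 ℏ ≈ 5.477ℏ

For 6h, l = 5.
cos θ_min = 5/√30, so θ_min ≈ 24.09°.
|L| − L_z,max = (√30 − 5)ℏ ≈ 0.4772ℏ.
|L| = ℏ√(5·6) = √30 ℏ ≈ 5.477ℏ.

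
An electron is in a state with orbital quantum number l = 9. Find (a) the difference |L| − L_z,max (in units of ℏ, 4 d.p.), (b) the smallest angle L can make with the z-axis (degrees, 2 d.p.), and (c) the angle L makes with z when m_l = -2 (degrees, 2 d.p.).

|L|−L_z,max ≈ 0.4868ℏ; θ_min ≈ 18.43°; θ(m_l=-2) ≈ 102.17°

|L| − L_z,max = (3√10 − 9)ℏ ≈ 0.4868ℏ.
cos θ_min = 9/√90, so θ_min ≈ 18.43°.
For m_l = -2: cos θ = -2/√90, θ ≈ 102.17°.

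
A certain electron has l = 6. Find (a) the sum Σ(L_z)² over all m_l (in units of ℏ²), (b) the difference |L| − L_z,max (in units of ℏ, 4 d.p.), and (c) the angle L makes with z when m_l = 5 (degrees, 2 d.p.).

Σ(L_z)² = 182 ℏ²; |L|−L_z,max ≈ 0.4807ℏ; θ(m_l=5) ≈ 39.51°

Σ m_l² = 182, so Σ(L_z)² = 182 ℏ².
|L| − L_z,max = (√42 − 6)ℏ ≈ 0.4807ℏ.
For m_l = 5: cos θ = 5/√42, θ ≈ 39.51°.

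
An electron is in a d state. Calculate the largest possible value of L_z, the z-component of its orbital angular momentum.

L_z,max = 2ℏ

The letter d corresponds to l = 2.
L_z = m_l ℏ with m_l ∈ {−2, …, 2}; the maximum is m_l = 2.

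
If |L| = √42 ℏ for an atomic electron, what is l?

l = 6

(|L|/ℏ)² = l(l+1) = 42.
The positive root is l = 6.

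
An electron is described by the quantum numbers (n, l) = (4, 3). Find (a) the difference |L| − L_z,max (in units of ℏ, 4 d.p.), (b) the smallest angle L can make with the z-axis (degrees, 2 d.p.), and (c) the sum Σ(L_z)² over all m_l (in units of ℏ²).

|L|−L_z,max ≈ 0.4641ℏ; θ_min ≈ 30.00°; Σ(L_z)² = 28 ℏ²

|L| − L_z,max = (2√3 − 3)ℏ ≈ 0.4641ℏ.
cos θ_min = 3/√12, so θ_min ≈ 30.00°.
Σ m_l² = 28, so Σ(L_z)² = 28 ℏ².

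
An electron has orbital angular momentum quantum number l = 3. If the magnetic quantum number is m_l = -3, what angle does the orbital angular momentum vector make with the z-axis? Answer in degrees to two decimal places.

|L| = ℏ√(l(l+1)) = 2√3 ℏ.
L_z = m_l ℏ = −3ℏ.
cos θ = L_z/|L| = -3/√12, so θ ≈ 150.00°.

θ ≈ 150.00°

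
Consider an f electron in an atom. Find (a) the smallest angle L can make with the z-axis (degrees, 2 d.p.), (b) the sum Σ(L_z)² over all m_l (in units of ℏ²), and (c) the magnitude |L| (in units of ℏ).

θ_min ≈ 30.00°; Σ(L_z)² = 28 ℏ²; |L| = 2√3 ℏ ≈ 3.464ℏ

F corresponds to l = 3.
cos θ_min = 3/√12, so θ_min ≈ 30.00°.
Σ m_l² = 28, so Σ(L_z)² = 28 ℏ².
|L| = ℏ√(3·4) = 2√3 ℏ ≈ 3.464ℏ.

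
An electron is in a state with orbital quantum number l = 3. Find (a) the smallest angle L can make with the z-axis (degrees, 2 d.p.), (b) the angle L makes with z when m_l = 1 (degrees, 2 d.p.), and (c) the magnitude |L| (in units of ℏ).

cos θ_min = 3/√12, so θ_min ≈ 30.00°.
For m_l = 1: cos θ = 1/√12, θ ≈ 73.22°.
|L| = ℏ√(3·4) = 2√3 ℏ ≈ 3.464ℏ.

θ_min ≈ 30.00°; θ(m_l=1) ≈ 73.22°; |L| = 2√3 ℏ ≈ 3.464ℏ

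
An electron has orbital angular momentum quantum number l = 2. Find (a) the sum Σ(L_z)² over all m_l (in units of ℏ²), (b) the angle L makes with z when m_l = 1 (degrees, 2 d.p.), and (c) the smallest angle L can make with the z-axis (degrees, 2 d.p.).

Σ(L_z)² = 10 ℏ²; θ(m_l=1) ≈ 65.91°; θ_min ≈ 35.26°

Σ m_l² = 10, so Σ(L_z)² = 10 ℏ².
For m_l = 1: cos θ = 1/√6, θ ≈ 65.91°.
cos θ_min = 2/√6, so θ_min ≈ 35.26°.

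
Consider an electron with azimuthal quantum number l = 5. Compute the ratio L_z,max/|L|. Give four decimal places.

L_z,max/|L| = 0.9129

|L| = √30 ℏ ≈ 5.4772ℏ, while L_z,max = lℏ = 5ℏ.
L_z,max/|L| = 5/√30 = 0.9129.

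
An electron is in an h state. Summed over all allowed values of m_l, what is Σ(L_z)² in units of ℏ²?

Σ(L_z)² = 110 ℏ²

The letter h corresponds to l = 5.
m_l runs from −5 to 5, i.e. {-5, -4, -3, -2, -1, 0, 1, 2, 3, 4, 5}.
Summing m² from −5 to 5: Σ m_l² = 110.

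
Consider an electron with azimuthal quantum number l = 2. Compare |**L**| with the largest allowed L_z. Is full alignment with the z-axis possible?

|L| = √6 ℏ ≈ 2.4495ℏ, while L_z,max = lℏ = 2ℏ.
Since |L| > L_z,max, the vector can never point exactly along z; the closest it comes is θ_min = arccos(2/√6) ≈ 35.3°.

No: L_z,max = 2ℏ < |L| = √6 ℏ ≈ 2.449ℏ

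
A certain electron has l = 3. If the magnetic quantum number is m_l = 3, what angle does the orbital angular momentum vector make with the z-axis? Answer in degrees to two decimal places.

|L|² = l(l+1)ℏ² = 12ℏ², so |L| = 2√3 ℏ.
L_z = m_l ℏ = 3ℏ.
cos θ = L_z/|L| = 3/√12, so θ ≈ 30.00°.

θ ≈ 30.00°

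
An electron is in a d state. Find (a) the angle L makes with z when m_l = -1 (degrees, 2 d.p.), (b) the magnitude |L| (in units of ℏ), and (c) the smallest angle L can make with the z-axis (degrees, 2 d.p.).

θ(m_l=-1) ≈ 114.09°; |L| = √6 ℏ ≈ 2.449ℏ; θ_min ≈ 35.26°

A d state has l = 2.
For m_l = -1: cos θ = -1/√6, θ ≈ 114.09°.
|L| = ℏ√(2·3) = √6 ℏ ≈ 2.449ℏ.
cos θ_min = 2/√6, so θ_min ≈ 35.26°.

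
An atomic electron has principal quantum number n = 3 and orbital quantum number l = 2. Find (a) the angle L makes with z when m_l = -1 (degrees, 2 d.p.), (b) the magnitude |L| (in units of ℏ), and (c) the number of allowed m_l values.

θ(m_l=-1) ≈ 114.09°; |L| = √6 ℏ ≈ 2.449ℏ; 5 values

For m_l = -1: cos θ = -1/√6, θ ≈ 114.09°.
|L| = ℏ√(2·3) = √6 ℏ ≈ 2.449ℏ.
There are 2l+1 = 5 values of m_l.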